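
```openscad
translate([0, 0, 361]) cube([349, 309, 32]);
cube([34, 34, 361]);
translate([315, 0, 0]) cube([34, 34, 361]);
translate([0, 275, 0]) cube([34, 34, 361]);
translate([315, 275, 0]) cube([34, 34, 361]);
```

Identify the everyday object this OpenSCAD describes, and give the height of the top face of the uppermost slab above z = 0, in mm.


A stool. The seat height is 393 mm.

A 349×309×32 slab at z = 361 on four corner posts — a stool. The seat top is 361 + 32 = 393 mm.


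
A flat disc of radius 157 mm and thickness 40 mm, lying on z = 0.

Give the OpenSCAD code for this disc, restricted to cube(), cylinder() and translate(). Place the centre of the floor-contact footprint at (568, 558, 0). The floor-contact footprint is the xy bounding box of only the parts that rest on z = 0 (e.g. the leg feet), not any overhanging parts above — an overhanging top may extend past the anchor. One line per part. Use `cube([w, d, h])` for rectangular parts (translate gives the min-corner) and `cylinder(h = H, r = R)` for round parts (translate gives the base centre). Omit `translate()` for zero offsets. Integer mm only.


translate([568, 558, 0]) cylinder(h = 40, r = 157);


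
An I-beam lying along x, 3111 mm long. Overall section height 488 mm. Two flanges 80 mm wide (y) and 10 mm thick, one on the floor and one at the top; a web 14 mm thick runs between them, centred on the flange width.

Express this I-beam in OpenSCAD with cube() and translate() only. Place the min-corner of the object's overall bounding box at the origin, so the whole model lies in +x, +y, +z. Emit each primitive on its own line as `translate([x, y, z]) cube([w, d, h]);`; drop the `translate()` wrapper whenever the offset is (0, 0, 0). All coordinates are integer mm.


cube([3111, 80, 10]);
translate([0, 33, 10]) cube([3111, 14, 468]);
translate([0, 0, 478]) cube([3111, 80, 10]);


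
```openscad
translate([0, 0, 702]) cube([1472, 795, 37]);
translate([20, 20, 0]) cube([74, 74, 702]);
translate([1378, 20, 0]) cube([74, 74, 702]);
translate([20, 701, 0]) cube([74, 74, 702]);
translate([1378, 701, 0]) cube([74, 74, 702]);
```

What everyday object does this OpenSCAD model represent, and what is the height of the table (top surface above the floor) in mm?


A table. The table height is 739 mm.

A 1472×795×37 slab sits at z = 702 on four 74 mm square posts — a table. The top surface is at 702 + 37 = 739 mm.


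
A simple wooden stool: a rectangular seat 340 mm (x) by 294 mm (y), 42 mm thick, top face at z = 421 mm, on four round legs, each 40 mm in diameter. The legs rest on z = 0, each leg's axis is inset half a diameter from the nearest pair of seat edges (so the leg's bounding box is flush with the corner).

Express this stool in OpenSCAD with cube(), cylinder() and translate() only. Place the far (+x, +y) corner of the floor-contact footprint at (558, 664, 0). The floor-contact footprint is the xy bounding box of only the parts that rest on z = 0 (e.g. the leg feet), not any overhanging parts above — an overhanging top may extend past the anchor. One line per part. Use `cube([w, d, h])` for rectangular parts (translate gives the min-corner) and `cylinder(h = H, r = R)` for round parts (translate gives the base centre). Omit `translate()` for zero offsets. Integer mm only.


translate([218, 370, 379]) cube([340, 294, 42]);
translate([238, 390, 0]) cylinder(h = 379, r = 20);
translate([538, 390, 0]) cylinder(h = 379, r = 20);
translate([238, 644, 0]) cylinder(h = 379, r = 20);
translate([538, 644, 0]) cylinder(h = 379, r = 20);


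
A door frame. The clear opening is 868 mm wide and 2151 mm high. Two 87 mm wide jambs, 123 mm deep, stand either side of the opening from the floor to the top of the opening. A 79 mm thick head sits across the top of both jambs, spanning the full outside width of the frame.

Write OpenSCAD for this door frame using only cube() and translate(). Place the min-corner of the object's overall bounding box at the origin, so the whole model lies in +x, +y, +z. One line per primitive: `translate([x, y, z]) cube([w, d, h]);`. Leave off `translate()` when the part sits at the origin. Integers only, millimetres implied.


cube([87, 123, 2151]);
translate([955, 0, 0]) cube([87, 123, 2151]);
translate([0, 0, 2151]) cube([1042, 123, 79]);


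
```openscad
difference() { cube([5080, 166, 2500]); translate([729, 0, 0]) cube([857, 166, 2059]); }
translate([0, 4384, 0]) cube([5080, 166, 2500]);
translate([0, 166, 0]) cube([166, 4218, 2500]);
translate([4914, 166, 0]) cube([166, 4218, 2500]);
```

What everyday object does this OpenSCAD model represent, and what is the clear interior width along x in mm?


A single room. The interior width is 4748 mm.

Four walls enclosing a rectangle with a door in the front wall — a room. Outside width 5080 minus two 166 mm walls gives 4748 mm.


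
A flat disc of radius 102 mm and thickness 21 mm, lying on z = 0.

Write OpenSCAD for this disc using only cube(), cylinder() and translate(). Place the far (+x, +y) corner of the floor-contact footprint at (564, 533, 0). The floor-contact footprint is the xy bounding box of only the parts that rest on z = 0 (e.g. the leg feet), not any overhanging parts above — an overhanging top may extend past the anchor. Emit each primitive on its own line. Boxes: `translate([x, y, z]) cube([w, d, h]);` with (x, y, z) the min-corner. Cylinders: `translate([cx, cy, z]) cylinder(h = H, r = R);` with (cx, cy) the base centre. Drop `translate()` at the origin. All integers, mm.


translate([462, 431, 0]) cylinder(h = 21, r = 102);


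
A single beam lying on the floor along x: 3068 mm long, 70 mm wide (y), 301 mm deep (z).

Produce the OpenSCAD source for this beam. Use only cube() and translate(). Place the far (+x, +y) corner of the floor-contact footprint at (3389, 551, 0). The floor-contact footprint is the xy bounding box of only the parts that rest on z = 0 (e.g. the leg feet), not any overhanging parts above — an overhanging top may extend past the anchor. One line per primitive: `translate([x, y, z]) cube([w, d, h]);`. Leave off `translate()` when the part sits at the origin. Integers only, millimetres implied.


translate([321, 481, 0]) cube([3068, 70, 301]);


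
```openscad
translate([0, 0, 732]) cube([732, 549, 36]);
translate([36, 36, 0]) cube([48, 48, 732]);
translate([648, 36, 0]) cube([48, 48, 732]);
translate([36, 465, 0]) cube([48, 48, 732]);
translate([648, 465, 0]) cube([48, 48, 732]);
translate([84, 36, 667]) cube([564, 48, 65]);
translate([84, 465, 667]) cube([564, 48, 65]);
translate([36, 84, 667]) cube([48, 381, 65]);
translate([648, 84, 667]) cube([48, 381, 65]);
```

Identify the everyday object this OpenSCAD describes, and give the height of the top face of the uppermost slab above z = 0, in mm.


A table. The table height is 768 mm.

A 732×549×36 slab sits at z = 732 on four 48 mm square posts — a table. The top surface is at 732 + 36 = 768 mm.


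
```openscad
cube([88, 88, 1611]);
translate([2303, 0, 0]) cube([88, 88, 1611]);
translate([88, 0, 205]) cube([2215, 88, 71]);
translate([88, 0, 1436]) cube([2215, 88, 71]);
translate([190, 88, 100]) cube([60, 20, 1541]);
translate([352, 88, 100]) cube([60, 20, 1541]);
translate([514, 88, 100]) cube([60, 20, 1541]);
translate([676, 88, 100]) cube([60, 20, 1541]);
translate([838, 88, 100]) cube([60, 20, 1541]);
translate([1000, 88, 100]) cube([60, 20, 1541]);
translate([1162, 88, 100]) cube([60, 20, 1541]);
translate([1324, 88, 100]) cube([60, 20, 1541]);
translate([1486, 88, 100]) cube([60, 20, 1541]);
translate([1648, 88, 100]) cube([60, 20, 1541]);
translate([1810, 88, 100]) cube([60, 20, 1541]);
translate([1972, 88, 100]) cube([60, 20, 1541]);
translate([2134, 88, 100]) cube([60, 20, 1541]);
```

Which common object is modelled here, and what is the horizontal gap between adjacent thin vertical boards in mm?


A fence section. The picket gap is 102 mm.

Two posts, two rails, 13 pickets — a fence section. Span 2215 mm holds 13 pickets of 60 mm with 14 equal gaps: ⌊(2215 − 13·60) / 14⌋ = 102 mm.


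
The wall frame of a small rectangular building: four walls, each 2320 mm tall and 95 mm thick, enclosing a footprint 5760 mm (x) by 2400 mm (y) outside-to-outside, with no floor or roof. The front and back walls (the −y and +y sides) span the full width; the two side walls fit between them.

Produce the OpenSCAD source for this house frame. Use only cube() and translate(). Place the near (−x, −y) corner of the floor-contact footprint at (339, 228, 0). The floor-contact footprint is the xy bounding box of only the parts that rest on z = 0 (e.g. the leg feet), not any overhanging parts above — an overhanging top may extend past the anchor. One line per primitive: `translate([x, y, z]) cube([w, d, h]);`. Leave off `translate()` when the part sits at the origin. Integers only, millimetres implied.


translate([339, 228, 0]) cube([5760, 95, 2320]);
translate([339, 2533, 0]) cube([5760, 95, 2320]);
translate([339, 323, 0]) cube([95, 2210, 2320]);
translate([6004, 323, 0]) cube([95, 2210, 2320]);


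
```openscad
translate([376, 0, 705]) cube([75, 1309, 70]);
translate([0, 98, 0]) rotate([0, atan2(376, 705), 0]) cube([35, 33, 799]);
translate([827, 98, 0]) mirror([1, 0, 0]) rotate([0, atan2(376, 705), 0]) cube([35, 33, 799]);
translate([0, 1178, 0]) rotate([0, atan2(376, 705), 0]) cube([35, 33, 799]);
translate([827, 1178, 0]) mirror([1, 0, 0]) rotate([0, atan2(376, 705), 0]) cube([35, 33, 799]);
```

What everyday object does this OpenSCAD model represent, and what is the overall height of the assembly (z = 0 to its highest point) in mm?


A sawhorse. The overall height is 775 mm.

A beam across two mirrored pairs of raked legs — a sawhorse. The beam's underside is at z = 705 (matching the legs' vertical rise in atan2(376, 705)) and the beam is 70 mm tall, so its top is at 705 + 70 = 775 mm. The raked legs top out at the beam's underside, so that is the highest point.


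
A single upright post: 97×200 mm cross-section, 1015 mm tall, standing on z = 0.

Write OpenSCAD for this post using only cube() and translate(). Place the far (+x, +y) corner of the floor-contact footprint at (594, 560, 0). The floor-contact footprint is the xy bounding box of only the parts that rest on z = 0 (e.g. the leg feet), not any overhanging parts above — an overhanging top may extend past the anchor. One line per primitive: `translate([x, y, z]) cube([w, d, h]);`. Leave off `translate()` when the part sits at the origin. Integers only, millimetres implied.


translate([497, 360, 0]) cube([97, 200, 1015]);


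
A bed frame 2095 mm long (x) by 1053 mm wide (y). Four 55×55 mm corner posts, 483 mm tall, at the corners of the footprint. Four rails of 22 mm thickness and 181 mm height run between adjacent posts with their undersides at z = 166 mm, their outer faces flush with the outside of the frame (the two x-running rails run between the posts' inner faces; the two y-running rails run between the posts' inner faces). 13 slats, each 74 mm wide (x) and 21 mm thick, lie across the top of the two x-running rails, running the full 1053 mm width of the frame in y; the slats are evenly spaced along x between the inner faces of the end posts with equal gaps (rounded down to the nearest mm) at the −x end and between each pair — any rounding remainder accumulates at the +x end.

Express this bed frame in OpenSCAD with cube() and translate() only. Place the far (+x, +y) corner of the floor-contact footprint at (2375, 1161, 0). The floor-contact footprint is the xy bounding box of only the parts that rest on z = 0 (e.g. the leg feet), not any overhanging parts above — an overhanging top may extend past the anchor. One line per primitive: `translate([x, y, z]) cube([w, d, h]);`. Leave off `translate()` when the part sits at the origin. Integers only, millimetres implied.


translate([280, 108, 0]) cube([55, 55, 483]);
translate([280, 1106, 0]) cube([55, 55, 483]);
translate([2320, 108, 0]) cube([55, 55, 483]);
translate([2320, 1106, 0]) cube([55, 55, 483]);
translate([335, 108, 166]) cube([1985, 22, 181]);
translate([335, 1139, 166]) cube([1985, 22, 181]);
translate([280, 163, 166]) cube([22, 943, 181]);
translate([2353, 163, 166]) cube([22, 943, 181]);
translate([408, 108, 347]) cube([74, 1053, 21]);
translate([555, 108, 347]) cube([74, 1053, 21]);
translate([702, 108, 347]) cube([74, 1053, 21]);
translate([849, 108, 347]) cube([74, 1053, 21]);
translate([996, 108, 347]) cube([74, 1053, 21]);
translate([1143, 108, 347]) cube([74, 1053, 21]);
translate([1290, 108, 347]) cube([74, 1053, 21]);
translate([1437, 108, 347]) cube([74, 1053, 21]);
translate([1584, 108, 347]) cube([74, 1053, 21]);
translate([1731, 108, 347]) cube([74, 1053, 21]);
translate([1878, 108, 347]) cube([74, 1053, 21]);
translate([2025, 108, 347]) cube([74, 1053, 21]);
translate([2172, 108, 347]) cube([74, 1053, 21]);


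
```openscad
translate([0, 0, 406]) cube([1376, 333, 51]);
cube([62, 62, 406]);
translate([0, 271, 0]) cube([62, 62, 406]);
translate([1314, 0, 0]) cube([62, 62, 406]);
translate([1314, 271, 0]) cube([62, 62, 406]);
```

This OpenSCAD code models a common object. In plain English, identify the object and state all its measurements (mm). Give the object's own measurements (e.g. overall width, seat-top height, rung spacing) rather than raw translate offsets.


A long wooden bench with a 1376 mm (x) × 333 mm (y) seat, 51 mm thick, its top surface 457 mm above the floor. Four 62 mm square legs at the seat corners, flush with the edges, run from z = 0 to the seat underside.


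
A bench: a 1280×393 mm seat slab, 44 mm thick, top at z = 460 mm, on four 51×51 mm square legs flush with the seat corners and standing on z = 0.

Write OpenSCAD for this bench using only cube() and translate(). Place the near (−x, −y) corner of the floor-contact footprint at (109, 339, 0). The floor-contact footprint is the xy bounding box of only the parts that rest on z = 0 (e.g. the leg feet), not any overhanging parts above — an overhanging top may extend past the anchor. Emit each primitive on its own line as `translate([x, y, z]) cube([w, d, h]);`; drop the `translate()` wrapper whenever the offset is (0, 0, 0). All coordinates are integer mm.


translate([109, 339, 416]) cube([1280, 393, 44]);
translate([109, 339, 0]) cube([51, 51, 416]);
translate([109, 681, 0]) cube([51, 51, 416]);
translate([1338, 339, 0]) cube([51, 51, 416]);
translate([1338, 681, 0]) cube([51, 51, 416]);


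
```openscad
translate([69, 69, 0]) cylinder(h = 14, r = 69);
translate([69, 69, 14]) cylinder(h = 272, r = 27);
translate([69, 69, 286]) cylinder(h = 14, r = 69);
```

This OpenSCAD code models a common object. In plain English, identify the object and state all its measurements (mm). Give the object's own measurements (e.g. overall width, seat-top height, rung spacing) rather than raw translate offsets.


A spool: two coaxial disc flanges of radius 69 mm and thickness 14 mm, joined by a core cylinder of radius 27 mm and height 272 mm. The lower flange rests on z = 0 and the three cylinders share a vertical axis.


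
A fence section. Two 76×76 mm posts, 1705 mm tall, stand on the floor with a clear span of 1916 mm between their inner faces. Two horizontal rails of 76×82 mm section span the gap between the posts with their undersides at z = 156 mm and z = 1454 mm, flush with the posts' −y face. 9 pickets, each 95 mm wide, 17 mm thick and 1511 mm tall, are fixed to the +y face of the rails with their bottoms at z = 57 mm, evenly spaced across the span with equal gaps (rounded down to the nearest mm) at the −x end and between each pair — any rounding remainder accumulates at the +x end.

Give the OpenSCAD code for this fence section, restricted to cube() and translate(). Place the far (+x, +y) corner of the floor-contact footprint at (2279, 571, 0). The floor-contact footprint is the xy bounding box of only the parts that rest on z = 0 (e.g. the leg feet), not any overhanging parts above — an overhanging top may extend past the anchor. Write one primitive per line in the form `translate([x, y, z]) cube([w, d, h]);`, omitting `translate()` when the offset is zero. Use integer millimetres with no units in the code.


translate([211, 495, 0]) cube([76, 76, 1705]);
translate([2203, 495, 0]) cube([76, 76, 1705]);
translate([287, 495, 156]) cube([1916, 76, 82]);
translate([287, 495, 1454]) cube([1916, 76, 82]);
translate([393, 571, 57]) cube([95, 17, 1511]);
translate([594, 571, 57]) cube([95, 17, 1511]);
translate([795, 571, 57]) cube([95, 17, 1511]);
translate([996, 571, 57]) cube([95, 17, 1511]);
translate([1197, 571, 57]) cube([95, 17, 1511]);
translate([1398, 571, 57]) cube([95, 17, 1511]);
translate([1599, 571, 57]) cube([95, 17, 1511]);
translate([1800, 571, 57]) cube([95, 17, 1511]);
translate([2001, 571, 57]) cube([95, 17, 1511]);


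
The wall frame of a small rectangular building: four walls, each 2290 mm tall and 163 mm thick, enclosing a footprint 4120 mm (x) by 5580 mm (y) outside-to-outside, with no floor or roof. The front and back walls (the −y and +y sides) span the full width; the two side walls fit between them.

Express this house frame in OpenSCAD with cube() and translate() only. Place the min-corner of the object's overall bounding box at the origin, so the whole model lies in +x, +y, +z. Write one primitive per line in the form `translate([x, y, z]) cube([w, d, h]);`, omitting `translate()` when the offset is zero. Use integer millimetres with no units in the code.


cube([4120, 163, 2290]);
translate([0, 5417, 0]) cube([4120, 163, 2290]);
translate([0, 163, 0]) cube([163, 5254, 2290]);
translate([3957, 163, 0]) cube([163, 5254, 2290]);


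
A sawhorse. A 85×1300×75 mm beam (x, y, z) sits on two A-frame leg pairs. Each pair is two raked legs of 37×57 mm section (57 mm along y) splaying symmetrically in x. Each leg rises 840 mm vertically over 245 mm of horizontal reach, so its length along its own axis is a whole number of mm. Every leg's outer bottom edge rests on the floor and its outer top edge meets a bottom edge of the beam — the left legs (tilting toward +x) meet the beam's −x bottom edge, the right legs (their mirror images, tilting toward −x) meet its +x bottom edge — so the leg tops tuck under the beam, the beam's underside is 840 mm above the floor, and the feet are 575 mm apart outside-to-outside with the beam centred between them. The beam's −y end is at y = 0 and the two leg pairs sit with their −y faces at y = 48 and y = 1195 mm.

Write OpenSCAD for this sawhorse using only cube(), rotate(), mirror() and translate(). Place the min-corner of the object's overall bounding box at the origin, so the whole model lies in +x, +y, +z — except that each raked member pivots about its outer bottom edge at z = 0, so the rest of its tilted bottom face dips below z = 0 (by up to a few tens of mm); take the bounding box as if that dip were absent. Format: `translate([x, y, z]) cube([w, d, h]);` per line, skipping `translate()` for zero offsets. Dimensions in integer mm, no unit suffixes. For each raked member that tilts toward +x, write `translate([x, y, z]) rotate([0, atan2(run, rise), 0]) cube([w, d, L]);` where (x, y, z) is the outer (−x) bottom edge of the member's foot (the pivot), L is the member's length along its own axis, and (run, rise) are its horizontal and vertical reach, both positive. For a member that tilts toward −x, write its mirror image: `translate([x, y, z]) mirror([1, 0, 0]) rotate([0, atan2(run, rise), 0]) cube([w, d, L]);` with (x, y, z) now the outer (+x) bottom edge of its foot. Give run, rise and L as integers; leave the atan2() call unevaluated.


// leg length = √(245² + 840²) = 875
// right-leg outer foot x = 2·245 + 85 = 575
// beam min-corner = (245, 0, 840)
translate([245, 0, 840]) cube([85, 1300, 75]);
translate([0, 48, 0]) rotate([0, atan2(245, 840), 0]) cube([37, 57, 875]);
translate([575, 48, 0]) mirror([1, 0, 0]) rotate([0, atan2(245, 840), 0]) cube([37, 57, 875]);
translate([0, 1195, 0]) rotate([0, atan2(245, 840), 0]) cube([37, 57, 875]);
translate([575, 1195, 0]) mirror([1, 0, 0]) rotate([0, atan2(245, 840), 0]) cube([37, 57, 875]);


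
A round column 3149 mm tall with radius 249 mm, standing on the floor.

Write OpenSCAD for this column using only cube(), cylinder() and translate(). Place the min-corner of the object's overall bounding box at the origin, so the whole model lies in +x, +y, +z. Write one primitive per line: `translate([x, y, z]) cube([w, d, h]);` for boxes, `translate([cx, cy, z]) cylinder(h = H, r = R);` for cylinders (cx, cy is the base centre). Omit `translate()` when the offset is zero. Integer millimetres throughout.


translate([249, 249, 0]) cylinder(h = 3149, r = 249);


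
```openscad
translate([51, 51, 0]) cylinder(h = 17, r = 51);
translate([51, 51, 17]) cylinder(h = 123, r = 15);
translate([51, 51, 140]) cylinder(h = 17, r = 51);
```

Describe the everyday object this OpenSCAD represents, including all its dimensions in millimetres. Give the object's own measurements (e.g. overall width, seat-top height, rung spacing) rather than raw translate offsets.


A spool: two coaxial disc flanges of radius 51 mm and thickness 17 mm, joined by a core cylinder of radius 15 mm and height 123 mm. The lower flange rests on z = 0 and the three cylinders share a vertical axis.


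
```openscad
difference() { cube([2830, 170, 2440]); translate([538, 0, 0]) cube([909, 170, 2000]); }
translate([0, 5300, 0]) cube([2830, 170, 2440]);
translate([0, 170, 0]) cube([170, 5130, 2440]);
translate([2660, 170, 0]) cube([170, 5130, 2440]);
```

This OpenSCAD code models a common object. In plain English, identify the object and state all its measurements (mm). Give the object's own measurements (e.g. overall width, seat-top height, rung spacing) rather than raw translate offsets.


A single room: four walls, each 2440 mm tall and 170 mm thick, enclosing an outside footprint 2830×5470 mm (x × y), no floor or roof. The front and back walls (−y and +y sides) run the full x-width; the side walls fit between their inner faces. A door opening 909 mm wide and 2000 mm tall is cut through the front wall from the floor up, its −x edge 538 mm from the wall's −x end.


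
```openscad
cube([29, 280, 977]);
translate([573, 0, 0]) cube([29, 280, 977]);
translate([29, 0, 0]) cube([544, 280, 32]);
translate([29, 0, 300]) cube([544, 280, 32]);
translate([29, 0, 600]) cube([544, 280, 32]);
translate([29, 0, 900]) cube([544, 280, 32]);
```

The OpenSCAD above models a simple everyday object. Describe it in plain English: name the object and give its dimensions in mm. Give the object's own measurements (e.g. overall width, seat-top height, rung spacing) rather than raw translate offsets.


An open bookshelf. Two side panels, each 29 mm thick, 280 mm deep and 977 mm tall, stand 602 mm apart (outside-to-outside). Between them sit 4 shelves, each 32 mm thick and 280 mm deep, spanning the full gap between the sides. The bottom shelf rests on the floor (its underside at z = 0) and the clear gap between one shelf's top and the next shelf's underside is 268 mm.


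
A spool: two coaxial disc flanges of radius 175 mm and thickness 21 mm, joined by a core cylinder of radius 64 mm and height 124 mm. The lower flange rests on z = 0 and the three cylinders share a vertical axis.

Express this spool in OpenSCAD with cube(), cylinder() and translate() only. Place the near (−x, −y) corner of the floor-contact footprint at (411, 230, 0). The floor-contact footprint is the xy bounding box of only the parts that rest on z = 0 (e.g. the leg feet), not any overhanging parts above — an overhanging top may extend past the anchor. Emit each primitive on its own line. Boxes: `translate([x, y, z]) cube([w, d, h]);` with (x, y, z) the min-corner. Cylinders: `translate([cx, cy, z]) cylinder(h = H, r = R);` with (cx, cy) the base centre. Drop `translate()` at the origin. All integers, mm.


translate([586, 405, 0]) cylinder(h = 21, r = 175);
translate([586, 405, 21]) cylinder(h = 124, r = 64);
translate([586, 405, 145]) cylinder(h = 21, r = 175);


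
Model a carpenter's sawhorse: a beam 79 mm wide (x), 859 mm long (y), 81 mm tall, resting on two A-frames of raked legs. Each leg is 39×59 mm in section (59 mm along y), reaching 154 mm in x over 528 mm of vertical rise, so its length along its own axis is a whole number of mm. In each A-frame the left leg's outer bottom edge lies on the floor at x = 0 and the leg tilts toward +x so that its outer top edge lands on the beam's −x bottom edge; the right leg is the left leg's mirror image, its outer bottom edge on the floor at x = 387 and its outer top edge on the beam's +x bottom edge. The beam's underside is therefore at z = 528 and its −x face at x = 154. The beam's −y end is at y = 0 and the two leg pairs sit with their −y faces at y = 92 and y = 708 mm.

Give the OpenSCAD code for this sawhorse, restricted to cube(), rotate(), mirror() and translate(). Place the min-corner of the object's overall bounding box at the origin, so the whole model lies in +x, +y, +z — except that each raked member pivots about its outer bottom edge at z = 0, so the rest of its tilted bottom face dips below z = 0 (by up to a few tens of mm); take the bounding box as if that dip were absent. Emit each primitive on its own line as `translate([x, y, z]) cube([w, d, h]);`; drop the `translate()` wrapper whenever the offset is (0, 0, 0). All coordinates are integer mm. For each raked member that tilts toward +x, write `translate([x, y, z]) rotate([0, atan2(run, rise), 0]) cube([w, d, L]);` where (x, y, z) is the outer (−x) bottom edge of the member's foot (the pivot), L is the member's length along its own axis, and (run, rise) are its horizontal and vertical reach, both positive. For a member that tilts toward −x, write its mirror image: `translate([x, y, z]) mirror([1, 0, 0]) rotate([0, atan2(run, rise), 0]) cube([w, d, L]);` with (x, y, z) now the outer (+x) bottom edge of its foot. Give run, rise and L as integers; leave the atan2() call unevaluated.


// leg length = √(154² + 528²) = 550
// right-leg outer foot x = 2·154 + 79 = 387
// beam min-corner = (154, 0, 528)
translate([154, 0, 528]) cube([79, 859, 81]);
translate([0, 92, 0]) rotate([0, atan2(154, 528), 0]) cube([39, 59, 550]);
translate([387, 92, 0]) mirror([1, 0, 0]) rotate([0, atan2(154, 528), 0]) cube([39, 59, 550]);
translate([0, 708, 0]) rotate([0, atan2(154, 528), 0]) cube([39, 59, 550]);
translate([387, 708, 0]) mirror([1, 0, 0]) rotate([0, atan2(154, 528), 0]) cube([39, 59, 550]);


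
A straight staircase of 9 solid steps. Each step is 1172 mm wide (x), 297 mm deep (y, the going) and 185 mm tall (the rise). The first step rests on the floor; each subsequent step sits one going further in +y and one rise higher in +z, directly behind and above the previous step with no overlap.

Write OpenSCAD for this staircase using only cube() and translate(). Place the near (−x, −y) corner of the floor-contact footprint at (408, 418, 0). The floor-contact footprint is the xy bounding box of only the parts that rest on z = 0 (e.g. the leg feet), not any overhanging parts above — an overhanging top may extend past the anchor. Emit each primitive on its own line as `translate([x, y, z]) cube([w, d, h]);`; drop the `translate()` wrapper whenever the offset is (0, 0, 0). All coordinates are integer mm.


translate([408, 418, 0]) cube([1172, 297, 185]);
translate([408, 715, 185]) cube([1172, 297, 185]);
translate([408, 1012, 370]) cube([1172, 297, 185]);
translate([408, 1309, 555]) cube([1172, 297, 185]);
translate([408, 1606, 740]) cube([1172, 297, 185]);
translate([408, 1903, 925]) cube([1172, 297, 185]);
translate([408, 2200, 1110]) cube([1172, 297, 185]);
translate([408, 2497, 1295]) cube([1172, 297, 185]);
translate([408, 2794, 1480]) cube([1172, 297, 185]);


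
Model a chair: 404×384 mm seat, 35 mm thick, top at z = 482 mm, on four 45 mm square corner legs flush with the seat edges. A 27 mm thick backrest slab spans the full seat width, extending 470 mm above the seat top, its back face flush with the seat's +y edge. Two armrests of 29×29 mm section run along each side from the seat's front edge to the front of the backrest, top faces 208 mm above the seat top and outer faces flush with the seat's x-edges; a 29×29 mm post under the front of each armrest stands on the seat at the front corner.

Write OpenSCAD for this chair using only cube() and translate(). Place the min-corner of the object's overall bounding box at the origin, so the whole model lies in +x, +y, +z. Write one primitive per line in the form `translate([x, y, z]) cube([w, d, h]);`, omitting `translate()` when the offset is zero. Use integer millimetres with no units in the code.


translate([0, 0, 447]) cube([404, 384, 35]);
cube([45, 45, 447]);
translate([359, 0, 0]) cube([45, 45, 447]);
translate([0, 339, 0]) cube([45, 45, 447]);
translate([359, 339, 0]) cube([45, 45, 447]);
translate([0, 357, 482]) cube([404, 27, 470]);
translate([0, 0, 661]) cube([29, 357, 29]);
translate([375, 0, 661]) cube([29, 357, 29]);
translate([0, 0, 482]) cube([29, 29, 179]);
translate([375, 0, 482]) cube([29, 29, 179]);


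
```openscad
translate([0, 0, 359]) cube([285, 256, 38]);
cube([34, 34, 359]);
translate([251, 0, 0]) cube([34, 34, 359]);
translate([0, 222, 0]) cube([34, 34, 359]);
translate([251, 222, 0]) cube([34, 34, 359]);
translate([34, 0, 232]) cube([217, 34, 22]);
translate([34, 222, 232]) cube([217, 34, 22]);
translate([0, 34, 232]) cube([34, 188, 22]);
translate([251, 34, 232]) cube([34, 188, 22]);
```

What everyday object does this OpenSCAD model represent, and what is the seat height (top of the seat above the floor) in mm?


A stool. The seat height is 397 mm.

A 285×256×38 slab at z = 359 on four corner posts — a stool. The seat top is 359 + 38 = 397 mm.


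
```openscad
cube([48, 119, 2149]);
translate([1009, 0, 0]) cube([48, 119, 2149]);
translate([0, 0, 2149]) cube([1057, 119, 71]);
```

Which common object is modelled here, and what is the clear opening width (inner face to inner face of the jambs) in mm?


A door frame. The clear opening width is 961 mm.

Two 2149 mm tall posts with a header on top — a door frame. The left jamb is 48 mm wide at x = 0; the right jamb starts at x = 1009. The clear opening is 1009 − 48 = 961 mm.


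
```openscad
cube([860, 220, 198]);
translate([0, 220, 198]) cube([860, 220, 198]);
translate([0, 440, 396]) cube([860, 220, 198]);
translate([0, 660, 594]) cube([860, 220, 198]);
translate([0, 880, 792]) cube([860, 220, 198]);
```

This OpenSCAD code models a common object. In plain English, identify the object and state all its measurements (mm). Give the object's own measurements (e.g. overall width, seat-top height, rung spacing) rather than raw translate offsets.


A straight staircase of 5 solid steps. Each step is 860 mm wide (x), 220 mm deep (y, the going) and 198 mm tall (the rise). The first step rests on the floor; each subsequent step sits one going further in +y and one rise higher in +z, directly behind and above the previous step with no overlap.


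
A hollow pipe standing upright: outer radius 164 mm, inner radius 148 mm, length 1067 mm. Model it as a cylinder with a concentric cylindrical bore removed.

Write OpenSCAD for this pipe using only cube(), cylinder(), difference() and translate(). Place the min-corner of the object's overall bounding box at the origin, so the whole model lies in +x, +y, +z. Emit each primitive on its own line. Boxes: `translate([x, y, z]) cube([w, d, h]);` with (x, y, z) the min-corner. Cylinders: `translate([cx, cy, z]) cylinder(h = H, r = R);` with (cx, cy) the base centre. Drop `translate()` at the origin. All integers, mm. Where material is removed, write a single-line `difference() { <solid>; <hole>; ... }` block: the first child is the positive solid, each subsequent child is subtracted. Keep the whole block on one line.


difference() { translate([164, 164, 0]) cylinder(h = 1067, r = 164); translate([164, 164, 0]) cylinder(h = 1067, r = 148); }


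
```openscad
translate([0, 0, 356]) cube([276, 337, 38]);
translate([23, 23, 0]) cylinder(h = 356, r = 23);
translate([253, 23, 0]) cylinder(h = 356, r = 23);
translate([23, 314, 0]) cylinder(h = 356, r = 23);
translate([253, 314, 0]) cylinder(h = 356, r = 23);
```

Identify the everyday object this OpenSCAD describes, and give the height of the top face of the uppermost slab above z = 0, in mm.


A stool. The seat height is 394 mm.

A 276×337×38 slab at z = 356 on four corner cylinders — a stool. The seat top is 356 + 38 = 394 mm.


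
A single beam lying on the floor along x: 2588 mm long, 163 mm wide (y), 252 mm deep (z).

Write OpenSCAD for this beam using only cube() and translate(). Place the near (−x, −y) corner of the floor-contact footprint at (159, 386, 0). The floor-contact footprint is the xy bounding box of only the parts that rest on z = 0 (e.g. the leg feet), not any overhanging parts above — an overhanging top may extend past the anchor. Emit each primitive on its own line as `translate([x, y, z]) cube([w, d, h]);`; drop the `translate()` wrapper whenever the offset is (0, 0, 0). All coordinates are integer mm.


translate([159, 386, 0]) cube([2588, 163, 252]);


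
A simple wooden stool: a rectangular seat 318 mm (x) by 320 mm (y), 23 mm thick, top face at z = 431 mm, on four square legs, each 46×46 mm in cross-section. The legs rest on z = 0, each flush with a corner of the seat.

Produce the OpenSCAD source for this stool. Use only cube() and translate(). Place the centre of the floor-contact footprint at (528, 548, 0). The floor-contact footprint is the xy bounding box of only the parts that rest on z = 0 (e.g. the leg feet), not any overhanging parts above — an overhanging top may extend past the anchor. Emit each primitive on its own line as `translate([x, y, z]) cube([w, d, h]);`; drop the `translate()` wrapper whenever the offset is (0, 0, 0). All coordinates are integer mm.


// leg_h = 431 - 23 = 408
translate([369, 388, 408]) cube([318, 320, 23]);
translate([369, 388, 0]) cube([46, 46, 408]);
translate([641, 388, 0]) cube([46, 46, 408]);
translate([369, 662, 0]) cube([46, 46, 408]);
translate([641, 662, 0]) cube([46, 46, 408]);


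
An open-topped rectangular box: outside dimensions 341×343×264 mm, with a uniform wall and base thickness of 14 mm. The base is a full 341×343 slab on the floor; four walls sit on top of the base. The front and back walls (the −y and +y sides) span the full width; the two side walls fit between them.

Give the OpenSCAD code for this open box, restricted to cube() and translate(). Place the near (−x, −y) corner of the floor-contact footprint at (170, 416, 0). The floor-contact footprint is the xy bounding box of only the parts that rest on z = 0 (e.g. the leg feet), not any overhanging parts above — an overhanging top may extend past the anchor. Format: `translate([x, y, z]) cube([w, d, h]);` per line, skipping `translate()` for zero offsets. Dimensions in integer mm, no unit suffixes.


translate([170, 416, 0]) cube([341, 343, 14]);
translate([170, 416, 14]) cube([341, 14, 250]);
translate([170, 745, 14]) cube([341, 14, 250]);
translate([170, 430, 14]) cube([14, 315, 250]);
translate([497, 430, 14]) cube([14, 315, 250]);


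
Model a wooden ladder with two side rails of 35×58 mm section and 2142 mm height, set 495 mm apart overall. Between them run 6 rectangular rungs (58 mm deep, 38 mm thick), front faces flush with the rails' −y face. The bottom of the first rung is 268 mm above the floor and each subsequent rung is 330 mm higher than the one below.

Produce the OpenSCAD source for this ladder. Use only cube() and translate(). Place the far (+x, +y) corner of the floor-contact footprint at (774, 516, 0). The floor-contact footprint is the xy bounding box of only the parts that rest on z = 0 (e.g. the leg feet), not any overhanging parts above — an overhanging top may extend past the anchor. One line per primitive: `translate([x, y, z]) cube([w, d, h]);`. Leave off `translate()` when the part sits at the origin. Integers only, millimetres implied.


// rung span = 495 - 2*35 = 425
// rung[k] z = 268 + k*330
translate([279, 458, 0]) cube([35, 58, 2142]);
translate([739, 458, 0]) cube([35, 58, 2142]);
translate([314, 458, 268]) cube([425, 58, 38]);
translate([314, 458, 598]) cube([425, 58, 38]);
translate([314, 458, 928]) cube([425, 58, 38]);
translate([314, 458, 1258]) cube([425, 58, 38]);
translate([314, 458, 1588]) cube([425, 58, 38]);
translate([314, 458, 1918]) cube([425, 58, 38]);


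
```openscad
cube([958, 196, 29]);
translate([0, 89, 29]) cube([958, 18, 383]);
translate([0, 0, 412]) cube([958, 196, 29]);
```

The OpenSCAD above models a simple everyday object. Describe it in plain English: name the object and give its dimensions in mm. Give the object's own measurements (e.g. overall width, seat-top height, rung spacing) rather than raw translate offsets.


An I-beam lying along x, 958 mm long. Overall section height 441 mm. Two flanges 196 mm wide (y) and 29 mm thick, one on the floor and one at the top; a web 18 mm thick runs between them, centred on the flange width.


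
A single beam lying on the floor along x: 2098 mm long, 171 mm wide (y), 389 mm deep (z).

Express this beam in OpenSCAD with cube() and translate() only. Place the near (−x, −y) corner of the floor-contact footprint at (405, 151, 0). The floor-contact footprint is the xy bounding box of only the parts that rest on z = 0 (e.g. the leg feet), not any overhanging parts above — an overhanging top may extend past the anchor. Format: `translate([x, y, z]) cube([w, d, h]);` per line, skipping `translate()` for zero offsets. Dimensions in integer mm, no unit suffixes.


translate([405, 151, 0]) cube([2098, 171, 389]);


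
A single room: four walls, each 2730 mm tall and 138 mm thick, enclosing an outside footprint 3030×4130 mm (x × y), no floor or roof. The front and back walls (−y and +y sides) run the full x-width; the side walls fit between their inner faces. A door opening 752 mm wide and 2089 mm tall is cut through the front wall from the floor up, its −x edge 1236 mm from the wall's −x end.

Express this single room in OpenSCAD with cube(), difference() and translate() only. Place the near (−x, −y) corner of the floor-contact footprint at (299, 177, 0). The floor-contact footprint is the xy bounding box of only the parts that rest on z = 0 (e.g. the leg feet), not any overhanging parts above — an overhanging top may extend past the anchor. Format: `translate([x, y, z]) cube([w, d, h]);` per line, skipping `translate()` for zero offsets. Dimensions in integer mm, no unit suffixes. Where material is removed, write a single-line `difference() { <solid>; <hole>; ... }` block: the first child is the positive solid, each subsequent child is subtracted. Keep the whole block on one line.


difference() { translate([299, 177, 0]) cube([3030, 138, 2730]); translate([1535, 177, 0]) cube([752, 138, 2089]); }
translate([299, 4169, 0]) cube([3030, 138, 2730]);
translate([299, 315, 0]) cube([138, 3854, 2730]);
translate([3191, 315, 0]) cube([138, 3854, 2730]);


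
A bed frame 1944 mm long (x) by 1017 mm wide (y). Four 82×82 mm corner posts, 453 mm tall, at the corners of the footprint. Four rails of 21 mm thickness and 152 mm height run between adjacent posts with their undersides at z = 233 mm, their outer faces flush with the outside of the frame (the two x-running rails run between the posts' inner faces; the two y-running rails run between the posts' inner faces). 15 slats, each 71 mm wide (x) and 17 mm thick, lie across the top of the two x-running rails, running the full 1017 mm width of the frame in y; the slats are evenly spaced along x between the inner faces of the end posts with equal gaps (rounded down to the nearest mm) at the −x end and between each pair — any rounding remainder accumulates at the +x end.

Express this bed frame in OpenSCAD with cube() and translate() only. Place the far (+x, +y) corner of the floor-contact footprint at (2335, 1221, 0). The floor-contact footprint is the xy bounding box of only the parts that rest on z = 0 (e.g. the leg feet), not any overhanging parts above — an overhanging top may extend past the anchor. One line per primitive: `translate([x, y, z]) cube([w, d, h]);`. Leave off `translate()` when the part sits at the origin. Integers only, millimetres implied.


// slat z = rail_z + rail_h = 233 + 152 = 385
// slat gap = ⌊(1780 − 15·71) / 16⌋ = 44
translate([391, 204, 0]) cube([82, 82, 453]);
translate([391, 1139, 0]) cube([82, 82, 453]);
translate([2253, 204, 0]) cube([82, 82, 453]);
translate([2253, 1139, 0]) cube([82, 82, 453]);
translate([473, 204, 233]) cube([1780, 21, 152]);
translate([473, 1200, 233]) cube([1780, 21, 152]);
translate([391, 286, 233]) cube([21, 853, 152]);
translate([2314, 286, 233]) cube([21, 853, 152]);
translate([517, 204, 385]) cube([71, 1017, 17]);
translate([632, 204, 385]) cube([71, 1017, 17]);
translate([747, 204, 385]) cube([71, 1017, 17]);
translate([862, 204, 385]) cube([71, 1017, 17]);
translate([977, 204, 385]) cube([71, 1017, 17]);
translate([1092, 204, 385]) cube([71, 1017, 17]);
translate([1207, 204, 385]) cube([71, 1017, 17]);
translate([1322, 204, 385]) cube([71, 1017, 17]);
translate([1437, 204, 385]) cube([71, 1017, 17]);
translate([1552, 204, 385]) cube([71, 1017, 17]);
translate([1667, 204, 385]) cube([71, 1017, 17]);
translate([1782, 204, 385]) cube([71, 1017, 17]);
translate([1897, 204, 385]) cube([71, 1017, 17]);
translate([2012, 204, 385]) cube([71, 1017, 17]);
translate([2127, 204, 385]) cube([71, 1017, 17]);
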